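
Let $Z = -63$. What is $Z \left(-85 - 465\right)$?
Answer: $34650$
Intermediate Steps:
$Z \left(-85 - 465\right) = - 63 \left(-85 - 465\right) = \left(-63\right) \left(-550\right) = 34650$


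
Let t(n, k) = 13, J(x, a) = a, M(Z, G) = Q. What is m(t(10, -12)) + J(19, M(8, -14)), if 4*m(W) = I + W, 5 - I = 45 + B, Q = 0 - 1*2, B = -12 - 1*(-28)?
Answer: -51/4 ≈ -12.750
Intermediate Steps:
B = 16 (B = -12 + 28 = 16)
Q = -2 (Q = 0 - 2 = -2)
M(Z, G) = -2
I = -56 (I = 5 - (45 + 16) = 5 - 1*61 = 5 - 61 = -56)
m(W) = -14 + W/4 (m(W) = (-56 + W)/4 = -14 + W/4)
m(t(10, -12)) + J(19, M(8, -14)) = (-14 + (1/4)*13) - 2 = (-14 + 13/4) - 2 = -43/4 - 2 = -51/4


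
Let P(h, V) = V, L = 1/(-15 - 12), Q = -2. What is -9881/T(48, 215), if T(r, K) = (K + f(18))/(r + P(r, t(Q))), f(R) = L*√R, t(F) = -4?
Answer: -7571415060/3744223 - 3912876*√2/3744223 ≈ -2023.6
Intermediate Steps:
L = -1/27 (L = 1/(-27) = -1/27 ≈ -0.037037)
f(R) = -√R/27
T(r, K) = (K - √2/9)/(-4 + r) (T(r, K) = (K - √2/9)/(r - 4) = (K - √2/9)/(-4 + r))
-9881/T(48, 215) = -9881*(-4 + 48)/(215 - √2/9) = -9881*44/(215 - √2/9) = -9881/(215/44 - √2/396)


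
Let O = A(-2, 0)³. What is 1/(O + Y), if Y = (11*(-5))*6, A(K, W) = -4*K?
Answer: 1/182 ≈ 0.0054945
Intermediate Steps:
O = 512 (O = (-4*(-2))³ = 8³ = 512)
Y = -330 (Y = -55*6 = -330)
1/(O + Y) = 1/(512 - 330) = 1/182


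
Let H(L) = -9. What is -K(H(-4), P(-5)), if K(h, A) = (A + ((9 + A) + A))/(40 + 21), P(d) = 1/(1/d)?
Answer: 6/61 ≈ 0.098361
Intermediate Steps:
P(d) = d
K(h, A) = 9/61 + 3*A/61 (K(h, A) = (A + (9 + 2*A))/61 = (9 + 3*A)*(1/61) = 9/61 + 3*A/61)
-K(H(-4), P(-5)) = -(9/61 + (3/61)*(-5)) = -(9/61 - 15/61) = -1*(-6/61) = 6/61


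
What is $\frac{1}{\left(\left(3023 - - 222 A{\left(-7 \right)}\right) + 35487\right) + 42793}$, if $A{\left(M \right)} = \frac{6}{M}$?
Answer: $\frac{7}{567789} \approx 1.2329 \cdot 10^{-5}$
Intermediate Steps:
$\frac{1}{\left(\left(3023 - - 222 A{\left(-7 \right)}\right) + 35487\right) + 42793} = \frac{1}{\left(\left(3023 - - 222 \frac{6}{-7}\right) + 35487\right) + 42793} = \frac{1}{\left(\left(3023 - - 222 \cdot 6 \left(- \frac{1}{7}\right)\right) + 35487\right) + 42793} = \frac{1}{\left(\left(3023 - \left(-222\right) \left(- \frac{6}{7}\right)\right) + 35487\right) + 42793} = \frac{1}{\left(\left(3023 - \frac{1332}{7}\right) + 35487\right) + 42793} = \frac{1}{\left(\frac{19829}{7} + 35487\right) + 42793} = \frac{1}{\frac{268238}{7} + 42793} = \frac{1}{\frac{567789}{7}} = \frac{7}{567789}$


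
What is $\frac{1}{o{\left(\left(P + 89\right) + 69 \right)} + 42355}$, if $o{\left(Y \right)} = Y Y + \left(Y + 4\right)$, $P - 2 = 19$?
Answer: $\frac{1}{74579} \approx 1.3409 \cdot 10^{-5}$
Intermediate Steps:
$P = 21$ ($P = 2 + 19 = 21$)
$o{\left(Y \right)} = 4 + Y + Y^{2}$ ($o{\left(Y \right)} = Y^{2} + \left(4 + Y\right) = 4 + Y + Y^{2}$)
$\frac{1}{o{\left(\left(P + 89\right) + 69 \right)} + 42355} = \frac{1}{\left(4 + \left(\left(21 + 89\right) + 69\right) + \left(\left(21 + 89\right) + 69\right)^{2}\right) + 42355} = \frac{1}{\left(4 + \left(110 + 69\right) + \left(110 + 69\right)^{2}\right) + 42355} = \frac{1}{\left(4 + 179 + 179^{2}\right) + 42355} = \frac{1}{\left(4 + 179 + 32041\right) + 42355} = \frac{1}{32224 + 42355} = \frac{1}{74579}$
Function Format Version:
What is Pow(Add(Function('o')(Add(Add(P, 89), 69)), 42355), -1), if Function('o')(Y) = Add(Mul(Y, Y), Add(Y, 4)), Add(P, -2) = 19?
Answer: Rational(1, 74579) ≈ 1.3409e-5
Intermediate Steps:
P = 21 (P = Add(2, 19) = 21)
Function('o')(Y) = Add(4, Y, Pow(Y, 2)) (Function('o')(Y) = Add(Pow(Y, 2), Add(4, Y)) = Add(4, Y, Pow(Y, 2)))
Pow(Add(Function('o')(Add(Add(P, 89), 69)), 42355), -1) = Pow(Add(Add(4, Add(Add(21, 89), 69), Pow(Add(Add(21, 89), 69), 2)), 42355), -1) = Pow(Add(Add(4, Add(110, 69), Pow(Add(110, 69), 2)), 42355), -1) = Pow(Add(Add(4, 179, Pow(179, 2)), 42355), -1) = Pow(Add(Add(4, 179, 32041), 42355), -1) = Pow(Add(32224, 42355), -1) = Pow(74579, -1) = Rational(1, 74579)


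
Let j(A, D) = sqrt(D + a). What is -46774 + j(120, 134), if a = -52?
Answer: -46774 + sqrt(82) ≈ -46765.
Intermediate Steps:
j(A, D) = sqrt(-52 + D) (j(A, D) = sqrt(D - 52) = sqrt(-52 + D))
-46774 + j(120, 134) = -46774 + sqrt(-52 + 134) = -46774 + sqrt(82)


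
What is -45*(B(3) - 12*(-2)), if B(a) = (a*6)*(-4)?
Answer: 2160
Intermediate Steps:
B(a) = -24*a (B(a) = (6*a)*(-4) = -24*a)
-45*(B(3) - 12*(-2)) = -45*(-24*3 - 12*(-2)) = -45*(-72 + 24) = -45*(-48) = 2160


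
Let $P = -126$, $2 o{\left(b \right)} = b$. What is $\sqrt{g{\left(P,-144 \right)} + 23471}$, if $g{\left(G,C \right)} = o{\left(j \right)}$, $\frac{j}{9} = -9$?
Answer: $\frac{\sqrt{93722}}{2} \approx 153.07$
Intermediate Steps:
$j = -81$ ($j = 9 \left(-9\right) = -81$)
$o{\left(b \right)} = \frac{b}{2}$
$g{\left(G,C \right)} = - \frac{81}{2}$ ($g{\left(G,C \right)} = \frac{1}{2} \left(-81\right) = - \frac{81}{2}$)
$\sqrt{g{\left(P,-144 \right)} + 23471} = \sqrt{- \frac{81}{2} + 23471} = \sqrt{\frac{46861}{2}} = \frac{\sqrt{93722}}{2}$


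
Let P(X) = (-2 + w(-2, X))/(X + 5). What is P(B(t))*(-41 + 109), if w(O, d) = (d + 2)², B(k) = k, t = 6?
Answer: 4216/11 ≈ 383.27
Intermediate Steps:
w(O, d) = (2 + d)²
P(X) = (-2 + (2 + X)²)/(5 + X) (P(X) = (-2 + (2 + X)²)/(X + 5) = (-2 + (2 + X)²)/(5 + X))
P(B(t))*(-41 + 109) = ((-2 + (2 + 6)²)/(5 + 6))*(-41 + 109) = ((-2 + 8²)/11)*68 = ((-2 + 64)/11)*68 = ((1/11)*62)*68 = (62/11)*68 = 4216/11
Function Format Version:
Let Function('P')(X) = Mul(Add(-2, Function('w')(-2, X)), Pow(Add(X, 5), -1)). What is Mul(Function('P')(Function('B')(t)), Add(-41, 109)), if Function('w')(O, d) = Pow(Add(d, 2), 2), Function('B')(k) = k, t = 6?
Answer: Rational(4216, 11) ≈ 383.27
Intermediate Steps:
Function('w')(O, d) = Pow(Add(2, d), 2)
Function('P')(X) = Mul(Pow(Add(5, X), -1), Add(-2, Pow(Add(2, X), 2))) (Function('P')(X) = Mul(Add(-2, Pow(Add(2, X), 2)), Pow(Add(X, 5), -1)) = Mul(Add(-2, Pow(Add(2, X), 2)), Pow(Add(5, X), -1)) = Mul(Pow(Add(5, X), -1), Add(-2, Pow(Add(2, X), 2))))
Mul(Function('P')(Function('B')(t)), Add(-41, 109)) = Mul(Mul(Pow(Add(5, 6), -1), Add(-2, Pow(Add(2, 6), 2))), Add(-41, 109)) = Mul(Mul(Pow(11, -1), Add(-2, Pow(8, 2))), 68) = Mul(Mul(Rational(1, 11), Add(-2, 64)), 68) = Mul(Mul(Rational(1, 11), 62), 68) = Mul(Rational(62, 11), 68) = Rational(4216, 11)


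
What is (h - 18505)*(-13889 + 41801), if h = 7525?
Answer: -306473760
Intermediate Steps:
(h - 18505)*(-13889 + 41801) = (7525 - 18505)*(-13889 + 41801) = -10980*27912 = -306473760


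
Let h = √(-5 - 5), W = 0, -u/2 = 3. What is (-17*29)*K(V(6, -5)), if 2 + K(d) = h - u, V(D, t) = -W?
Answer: -1972 - 493*I*√10 ≈ -1972.0 - 1559.0*I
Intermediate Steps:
u = -6 (u = -2*3 = -6)
h = I*√10 (h = √(-10) = I*√10 ≈ 3.1623*I)
V(D, t) = 0 (V(D, t) = -1*0 = 0)
K(d) = 4 + I*√10 (K(d) = -2 + (I*√10 - 1*(-6)) = -2 + (I*√10 + 6) = -2 + (6 + I*√10) = 4 + I*√10)
(-17*29)*K(V(6, -5)) = (-17*29)*(4 + I*√10) = -493*(4 + I*√10) = -1972 - 493*I*√10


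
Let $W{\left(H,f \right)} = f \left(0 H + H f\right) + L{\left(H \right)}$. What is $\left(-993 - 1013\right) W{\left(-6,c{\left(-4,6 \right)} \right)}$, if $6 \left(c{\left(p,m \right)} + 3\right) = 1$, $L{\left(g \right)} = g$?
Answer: $\frac{325975}{3} \approx 1.0866 \cdot 10^{5}$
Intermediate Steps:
$c{\left(p,m \right)} = - \frac{17}{6}$ ($c{\left(p,m \right)} = -3 + \frac{1}{6} \cdot 1 = -3 + \frac{1}{6} = - \frac{17}{6}$)
$W{\left(H,f \right)} = H + H f^{2}$ ($W{\left(H,f \right)} = f \left(0 H + H f\right) + H = f \left(0 + H f\right) + H = f H f + H = H f^{2} + H = H + H f^{2}$)
$\left(-993 - 1013\right) W{\left(-6,c{\left(-4,6 \right)} \right)} = \left(-993 - 1013\right) \left(- 6 \left(1 + \left(- \frac{17}{6}\right)^{2}\right)\right) = - 2006 \left(- 6 \left(1 + \frac{289}{36}\right)\right) = - 2006 \left(\left(-6\right) \frac{325}{36}\right) = \left(-2006\right) \left(- \frac{325}{6}\right) = \frac{325975}{3}$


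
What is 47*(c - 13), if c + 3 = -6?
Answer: -1034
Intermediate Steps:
c = -9 (c = -3 - 6 = -9)
47*(c - 13) = 47*(-9 - 13) = 47*(-22) = -1034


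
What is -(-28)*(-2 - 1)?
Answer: -84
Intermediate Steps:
-(-28)*(-2 - 1) = -(-28)*(-3) = -4*21 = -84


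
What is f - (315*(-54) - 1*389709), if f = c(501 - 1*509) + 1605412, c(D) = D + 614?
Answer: 2012737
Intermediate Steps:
c(D) = 614 + D
f = 1606018 (f = (614 + (501 - 1*509)) + 1605412 = (614 + (501 - 509)) + 1605412 = (614 - 8) + 1605412 = 606 + 1605412 = 1606018)
f - (315*(-54) - 1*389709) = 1606018 - (315*(-54) - 1*389709) = 1606018 - (-17010 - 389709) = 1606018 - 1*(-406719) = 1606018 + 406719 = 2012737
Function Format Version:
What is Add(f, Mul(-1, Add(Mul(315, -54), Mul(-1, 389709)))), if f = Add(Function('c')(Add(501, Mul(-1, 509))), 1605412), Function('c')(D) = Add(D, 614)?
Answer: 2012737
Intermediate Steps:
Function('c')(D) = Add(614, D)
f = 1606018 (f = Add(Add(614, Add(501, Mul(-1, 509))), 1605412) = Add(Add(614, Add(501, -509)), 1605412) = Add(Add(614, -8), 1605412) = Add(606, 1605412) = 1606018)
Add(f, Mul(-1, Add(Mul(315, -54), Mul(-1, 389709)))) = Add(1606018, Mul(-1, Add(Mul(315, -54), Mul(-1, 389709)))) = Add(1606018, Mul(-1, Add(-17010, -389709))) = Add(1606018, Mul(-1, -406719)) = Add(1606018, 406719) = 2012737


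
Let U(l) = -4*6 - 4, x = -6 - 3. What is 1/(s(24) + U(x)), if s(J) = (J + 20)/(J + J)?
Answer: -12/325 ≈ -0.036923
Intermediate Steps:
x = -9
s(J) = (20 + J)/(2*J) (s(J) = (20 + J)/((2*J)) = (20 + J)*(1/(2*J)) = (20 + J)/(2*J))
U(l) = -28 (U(l) = -24 - 4 = -28)
1/(s(24) + U(x)) = 1/((½)*(20 + 24)/24 - 28) = 1/((½)*(1/24)*44 - 28) = 1/(11/12 - 28) = 1/(-325/12) = -12/325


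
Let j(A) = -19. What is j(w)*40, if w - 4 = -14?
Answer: -760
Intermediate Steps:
w = -10 (w = 4 - 14 = -10)
j(w)*40 = -19*40 = -760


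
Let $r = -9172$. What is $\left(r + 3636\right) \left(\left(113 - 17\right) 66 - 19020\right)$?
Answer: $70218624$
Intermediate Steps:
$\left(r + 3636\right) \left(\left(113 - 17\right) 66 - 19020\right) = \left(-9172 + 3636\right) \left(\left(113 - 17\right) 66 - 19020\right) = - 5536 \left(96 \cdot 66 - 19020\right) = - 5536 \left(6336 - 19020\right) = \left(-5536\right) \left(-12684\right) = 70218624$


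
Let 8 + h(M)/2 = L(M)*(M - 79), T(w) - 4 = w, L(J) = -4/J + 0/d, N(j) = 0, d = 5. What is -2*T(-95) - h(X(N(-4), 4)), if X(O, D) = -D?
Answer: 364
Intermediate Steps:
L(J) = -4/J (L(J) = -4/J + 0/5 = -4/J + 0*(⅕) = -4/J + 0 = -4/J)
T(w) = 4 + w
h(M) = -16 - 8*(-79 + M)/M (h(M) = -16 + 2*((-4/M)*(M - 79)) = -16 + 2*((-4/M)*(-79 + M)) = -16 + 2*(-4*(-79 + M)/M) = -16 - 8*(-79 + M)/M)
-2*T(-95) - h(X(N(-4), 4)) = -2*(4 - 95) - (-24 + 632/((-1*4))) = -2*(-91) - (-24 + 632/(-4)) = 182 - (-24 + 632*(-¼)) = 182 - (-24 - 158) = 182 - 1*(-182) = 182 + 182 = 364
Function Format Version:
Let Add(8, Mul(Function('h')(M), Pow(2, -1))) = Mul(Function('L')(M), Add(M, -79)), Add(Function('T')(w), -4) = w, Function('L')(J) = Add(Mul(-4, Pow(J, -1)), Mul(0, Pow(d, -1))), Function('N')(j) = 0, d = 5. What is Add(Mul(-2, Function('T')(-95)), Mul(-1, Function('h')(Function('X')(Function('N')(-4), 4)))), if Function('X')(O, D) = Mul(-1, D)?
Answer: 364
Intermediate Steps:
Function('L')(J) = Mul(-4, Pow(J, -1)) (Function('L')(J) = Add(Mul(-4, Pow(J, -1)), Mul(0, Pow(5, -1))) = Add(Mul(-4, Pow(J, -1)), Mul(0, Rational(1, 5))) = Add(Mul(-4, Pow(J, -1)), 0) = Mul(-4, Pow(J, -1)))
Function('T')(w) = Add(4, w)
Function('h')(M) = Add(-16, Mul(-8, Pow(M, -1), Add(-79, M))) (Function('h')(M) = Add(-16, Mul(2, Mul(Mul(-4, Pow(M, -1)), Add(M, -79)))) = Add(-16, Mul(2, Mul(Mul(-4, Pow(M, -1)), Add(-79, M)))) = Add(-16, Mul(2, Mul(-4, Pow(M, -1), Add(-79, M)))) = Add(-16, Mul(-8, Pow(M, -1), Add(-79, M))))
Add(Mul(-2, Function('T')(-95)), Mul(-1, Function('h')(Function('X')(Function('N')(-4), 4)))) = Add(Mul(-2, Add(4, -95)), Mul(-1, Add(-24, Mul(632, Pow(Mul(-1, 4), -1))))) = Add(Mul(-2, -91), Mul(-1, Add(-24, Mul(632, Pow(-4, -1))))) = Add(182, Mul(-1, Add(-24, Mul(632, Rational(-1, 4))))) = Add(182, Mul(-1, Add(-24, -158))) = Add(182, Mul(-1, -182)) = Add(182, 182) = 364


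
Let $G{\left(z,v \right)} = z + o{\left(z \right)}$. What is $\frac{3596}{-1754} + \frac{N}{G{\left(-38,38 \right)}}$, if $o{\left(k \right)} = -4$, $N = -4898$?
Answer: $\frac{2110015}{18417} \approx 114.57$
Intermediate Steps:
$G{\left(z,v \right)} = -4 + z$ ($G{\left(z,v \right)} = z - 4 = -4 + z$)
$\frac{3596}{-1754} + \frac{N}{G{\left(-38,38 \right)}} = \frac{3596}{-1754} - \frac{4898}{-4 - 38} = 3596 \left(- \frac{1}{1754}\right) - \frac{4898}{-42} = - \frac{1798}{877} - - \frac{2449}{21} = - \frac{1798}{877} + \frac{2449}{21} = \frac{2110015}{18417}$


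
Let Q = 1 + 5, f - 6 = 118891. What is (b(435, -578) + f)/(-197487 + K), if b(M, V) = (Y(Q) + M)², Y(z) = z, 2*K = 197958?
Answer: -156689/49254 ≈ -3.1812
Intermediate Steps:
f = 118897 (f = 6 + 118891 = 118897)
K = 98979 (K = (½)*197958 = 98979)
Q = 6
b(M, V) = (6 + M)²
(b(435, -578) + f)/(-197487 + K) = ((6 + 435)² + 118897)/(-197487 + 98979) = (441² + 118897)/(-98508) = (194481 + 118897)*(-1/98508) = 313378*(-1/98508) = -156689/49254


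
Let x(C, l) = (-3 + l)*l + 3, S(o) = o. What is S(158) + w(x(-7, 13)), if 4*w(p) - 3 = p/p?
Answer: 159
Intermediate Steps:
x(C, l) = 3 + l*(-3 + l) (x(C, l) = l*(-3 + l) + 3 = 3 + l*(-3 + l))
w(p) = 1 (w(p) = 3/4 + (p/p)/4 = 3/4 + (1/4)*1 = 3/4 + 1/4 = 1)
S(158) + w(x(-7, 13)) = 158 + 1 = 159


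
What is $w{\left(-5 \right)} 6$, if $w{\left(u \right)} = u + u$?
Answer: $-60$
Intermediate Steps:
$w{\left(u \right)} = 2 u$
$w{\left(-5 \right)} 6 = 2 \left(-5\right) 6 = \left(-10\right) 6 = -60$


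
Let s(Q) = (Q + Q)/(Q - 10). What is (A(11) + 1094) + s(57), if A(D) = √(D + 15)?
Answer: 51532/47 + √26 ≈ 1101.5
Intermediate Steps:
A(D) = √(15 + D)
s(Q) = 2*Q/(-10 + Q) (s(Q) = (2*Q)/(-10 + Q) = 2*Q/(-10 + Q))
(A(11) + 1094) + s(57) = (√(15 + 11) + 1094) + 2*57/(-10 + 57) = (√26 + 1094) + 2*57/47 = (1094 + √26) + 2*57*(1/47) = (1094 + √26) + 114/47 = 51532/47 + √26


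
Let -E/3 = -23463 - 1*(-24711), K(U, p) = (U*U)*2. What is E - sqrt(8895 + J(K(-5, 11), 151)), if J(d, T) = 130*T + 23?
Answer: -3744 - 6*sqrt(793) ≈ -3913.0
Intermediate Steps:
K(U, p) = 2*U**2 (K(U, p) = U**2*2 = 2*U**2)
E = -3744 (E = -3*(-23463 - 1*(-24711)) = -3*(-23463 + 24711) = -3*1248 = -3744)
J(d, T) = 23 + 130*T
E - sqrt(8895 + J(K(-5, 11), 151)) = -3744 - sqrt(8895 + (23 + 130*151)) = -3744 - sqrt(8895 + (23 + 19630)) = -3744 - sqrt(8895 + 19653) = -3744 - sqrt(28548) = -3744 - 6*sqrt(793)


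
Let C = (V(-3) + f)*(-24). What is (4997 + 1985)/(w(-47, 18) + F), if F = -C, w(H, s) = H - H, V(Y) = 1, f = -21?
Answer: -3491/240 ≈ -14.546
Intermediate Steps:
C = 480 (C = (1 - 21)*(-24) = -20*(-24) = 480)
w(H, s) = 0
F = -480 (F = -1*480 = -480)
(4997 + 1985)/(w(-47, 18) + F) = (4997 + 1985)/(0 - 480) = 6982/(-480) = 6982*(-1/480) = -3491/240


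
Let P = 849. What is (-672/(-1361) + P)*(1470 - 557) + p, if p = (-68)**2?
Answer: 1061868257/1361 ≈ 7.8021e+5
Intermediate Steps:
p = 4624
(-672/(-1361) + P)*(1470 - 557) + p = (-672/(-1361) + 849)*(1470 - 557) + 4624 = (-672*(-1/1361) + 849)*913 + 4624 = (672/1361 + 849)*913 + 4624 = (1156161/1361)*913 + 4624 = 1055574993/1361 + 4624 = 1061868257/1361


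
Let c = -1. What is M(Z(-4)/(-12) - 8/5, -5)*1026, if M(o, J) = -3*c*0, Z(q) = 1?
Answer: 0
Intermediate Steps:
M(o, J) = 0 (M(o, J) = -3*(-1)*0 = 3*0 = 0)
M(Z(-4)/(-12) - 8/5, -5)*1026 = 0*1026 = 0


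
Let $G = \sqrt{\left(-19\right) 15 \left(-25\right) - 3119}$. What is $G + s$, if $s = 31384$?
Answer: $31384 + \sqrt{4006} \approx 31447.0$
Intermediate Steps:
$G = \sqrt{4006}$ ($G = \sqrt{\left(-285\right) \left(-25\right) - 3119} = \sqrt{7125 - 3119} = \sqrt{4006} \approx 63.293$)
$G + s = \sqrt{4006} + 31384 = 31384 + \sqrt{4006}$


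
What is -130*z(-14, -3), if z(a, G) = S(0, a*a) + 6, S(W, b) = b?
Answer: -26260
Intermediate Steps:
z(a, G) = 6 + a² (z(a, G) = a*a + 6 = a² + 6 = 6 + a²)
-130*z(-14, -3) = -130*(6 + (-14)²) = -130*(6 + 196) = -130*202 = -26260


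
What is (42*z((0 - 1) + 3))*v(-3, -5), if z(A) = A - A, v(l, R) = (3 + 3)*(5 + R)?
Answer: 0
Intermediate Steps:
v(l, R) = 30 + 6*R (v(l, R) = 6*(5 + R) = 30 + 6*R)
z(A) = 0
(42*z((0 - 1) + 3))*v(-3, -5) = (42*0)*(30 + 6*(-5)) = 0*(30 - 30) = 0*0 = 0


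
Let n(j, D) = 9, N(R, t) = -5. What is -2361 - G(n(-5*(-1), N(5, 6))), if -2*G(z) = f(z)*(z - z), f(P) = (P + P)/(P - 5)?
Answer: -2361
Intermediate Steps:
f(P) = 2*P/(-5 + P) (f(P) = (2*P)/(-5 + P) = 2*P/(-5 + P))
G(z) = 0 (G(z) = -2*z/(-5 + z)*(z - z)/2 = -2*z/(-5 + z)*0/2 = -½*0 = 0)
-2361 - G(n(-5*(-1), N(5, 6))) = -2361 - 1*0 = -2361 + 0 = -2361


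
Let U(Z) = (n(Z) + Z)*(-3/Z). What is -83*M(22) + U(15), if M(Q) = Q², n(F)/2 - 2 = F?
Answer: -200909/5 ≈ -40182.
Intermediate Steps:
n(F) = 4 + 2*F
U(Z) = -3*(4 + 3*Z)/Z (U(Z) = ((4 + 2*Z) + Z)*(-3/Z) = (4 + 3*Z)*(-3/Z) = -3*(4 + 3*Z)/Z)
-83*M(22) + U(15) = -83*22² + (-9 - 12/15) = -83*484 + (-9 - 12*1/15) = -40172 + (-9 - ⅘) = -40172 - 49/5 = -200909/5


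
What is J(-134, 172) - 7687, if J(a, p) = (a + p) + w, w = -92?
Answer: -7741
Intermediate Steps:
J(a, p) = -92 + a + p (J(a, p) = (a + p) - 92 = -92 + a + p)
J(-134, 172) - 7687 = (-92 - 134 + 172) - 7687 = -54 - 7687 = -7741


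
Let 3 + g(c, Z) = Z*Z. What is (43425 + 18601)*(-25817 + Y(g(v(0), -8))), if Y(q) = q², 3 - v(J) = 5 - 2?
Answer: -1370526496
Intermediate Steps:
v(J) = 0 (v(J) = 3 - (5 - 2) = 3 - 1*3 = 3 - 3 = 0)
g(c, Z) = -3 + Z² (g(c, Z) = -3 + Z*Z = -3 + Z²)
(43425 + 18601)*(-25817 + Y(g(v(0), -8))) = (43425 + 18601)*(-25817 + (-3 + (-8)²)²) = 62026*(-25817 + (-3 + 64)²) = 62026*(-25817 + 61²) = 62026*(-25817 + 3721) = 62026*(-22096) = -1370526496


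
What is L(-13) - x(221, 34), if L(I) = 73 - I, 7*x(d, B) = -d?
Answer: 823/7 ≈ 117.57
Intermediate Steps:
x(d, B) = -d/7 (x(d, B) = (-d)/7 = -d/7)
L(-13) - x(221, 34) = (73 - 1*(-13)) - (-1)*221/7 = (73 + 13) - 1*(-221/7) = 86 + 221/7 = 823/7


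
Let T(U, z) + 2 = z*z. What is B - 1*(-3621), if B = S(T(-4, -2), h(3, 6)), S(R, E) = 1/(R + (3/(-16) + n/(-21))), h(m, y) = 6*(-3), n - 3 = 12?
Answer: 445495/123 ≈ 3621.9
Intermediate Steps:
n = 15 (n = 3 + 12 = 15)
T(U, z) = -2 + z**2 (T(U, z) = -2 + z*z = -2 + z**2)
h(m, y) = -18
S(R, E) = 1/(-101/112 + R) (S(R, E) = 1/(R + (3/(-16) + 15/(-21))) = 1/(R + (3*(-1/16) + 15*(-1/21))) = 1/(R + (-3/16 - 5/7)) = 1/(R - 101/112) = 1/(-101/112 + R))
B = 112/123 (B = 112/(-101 + 112*(-2 + (-2)**2)) = 112/(-101 + 112*(-2 + 4)) = 112/(-101 + 112*2) = 112/(-101 + 224) = 112/123 ≈ 0.91057)
B - 1*(-3621) = 112/123 - 1*(-3621) = 112/123 + 3621 = 445495/123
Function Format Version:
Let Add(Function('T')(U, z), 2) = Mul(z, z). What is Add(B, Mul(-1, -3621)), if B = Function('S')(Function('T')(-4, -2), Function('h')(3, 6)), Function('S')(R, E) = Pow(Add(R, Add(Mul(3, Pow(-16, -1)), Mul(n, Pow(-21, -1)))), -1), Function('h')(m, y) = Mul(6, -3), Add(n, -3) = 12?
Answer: Rational(445495, 123) ≈ 3621.9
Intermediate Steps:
n = 15 (n = Add(3, 12) = 15)
Function('T')(U, z) = Add(-2, Pow(z, 2)) (Function('T')(U, z) = Add(-2, Mul(z, z)) = Add(-2, Pow(z, 2)))
Function('h')(m, y) = -18
Function('S')(R, E) = Pow(Add(Rational(-101, 112), R), -1) (Function('S')(R, E) = Pow(Add(R, Add(Mul(3, Pow(-16, -1)), Mul(15, Pow(-21, -1)))), -1) = Pow(Add(R, Add(Mul(3, Rational(-1, 16)), Mul(15, Rational(-1, 21)))), -1) = Pow(Add(R, Add(Rational(-3, 16), Rational(-5, 7))), -1) = Pow(Add(R, Rational(-101, 112)), -1) = Pow(Add(Rational(-101, 112), R), -1))
B = Rational(112, 123) (B = Mul(112, Pow(Add(-101, Mul(112, Add(-2, Pow(-2, 2)))), -1)) = Mul(112, Pow(Add(-101, Mul(112, Add(-2, 4))), -1)) = Mul(112, Pow(Add(-101, Mul(112, 2)), -1)) = Mul(112, Pow(Add(-101, 224), -1)) = Mul(112, Pow(123, -1)) = Mul(112, Rational(1, 123)) = Rational(112, 123) ≈ 0.91057)
Add(B, Mul(-1, -3621)) = Add(Rational(112, 123), Mul(-1, -3621)) = Add(Rational(112, 123), 3621) = Rational(445495, 123)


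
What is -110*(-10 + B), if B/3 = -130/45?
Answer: 6160/3 ≈ 2053.3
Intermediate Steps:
B = -26/3 (B = 3*(-130/45) = 3*(-130*1/45) = 3*(-26/9) = -26/3 ≈ -8.6667)
-110*(-10 + B) = -110*(-10 - 26/3) = -110*(-56/3) = 6160/3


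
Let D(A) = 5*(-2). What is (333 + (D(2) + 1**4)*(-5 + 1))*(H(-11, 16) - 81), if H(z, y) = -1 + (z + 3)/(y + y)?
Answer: -121401/4 ≈ -30350.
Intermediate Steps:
D(A) = -10
H(z, y) = -1 + (3 + z)/(2*y) (H(z, y) = -1 + (3 + z)/((2*y)) = -1 + (3 + z)*(1/(2*y)) = -1 + (3 + z)/(2*y))
(333 + (D(2) + 1**4)*(-5 + 1))*(H(-11, 16) - 81) = (333 + (-10 + 1**4)*(-5 + 1))*((1/2)*(3 - 11 - 2*16)/16 - 81) = (333 + (-10 + 1)*(-4))*((1/2)*(1/16)*(3 - 11 - 32) - 81) = (333 - 9*(-4))*((1/2)*(1/16)*(-40) - 81) = (333 + 36)*(-5/4 - 81) = 369*(-329/4) = -121401/4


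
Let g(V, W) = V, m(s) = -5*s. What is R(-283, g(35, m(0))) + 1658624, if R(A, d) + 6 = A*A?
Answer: 1738707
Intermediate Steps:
R(A, d) = -6 + A² (R(A, d) = -6 + A*A = -6 + A²)
R(-283, g(35, m(0))) + 1658624 = (-6 + (-283)²) + 1658624 = (-6 + 80089) + 1658624 = 80083 + 1658624 = 1738707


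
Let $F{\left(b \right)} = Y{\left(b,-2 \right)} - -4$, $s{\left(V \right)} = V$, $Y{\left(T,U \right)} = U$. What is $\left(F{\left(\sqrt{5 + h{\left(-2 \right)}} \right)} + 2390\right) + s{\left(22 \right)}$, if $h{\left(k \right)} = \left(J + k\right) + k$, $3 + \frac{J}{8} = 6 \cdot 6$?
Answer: $2414$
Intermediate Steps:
$J = 264$ ($J = -24 + 8 \cdot 6 \cdot 6 = -24 + 8 \cdot 36 = -24 + 288 = 264$)
$h{\left(k \right)} = 264 + 2 k$ ($h{\left(k \right)} = \left(264 + k\right) + k = 264 + 2 k$)
$F{\left(b \right)} = 2$ ($F{\left(b \right)} = -2 - -4 = -2 + 4 = 2$)
$\left(F{\left(\sqrt{5 + h{\left(-2 \right)}} \right)} + 2390\right) + s{\left(22 \right)} = \left(2 + 2390\right) + 22 = 2392 + 22 = 2414$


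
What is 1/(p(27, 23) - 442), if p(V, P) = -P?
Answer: -1/465 ≈ -0.0021505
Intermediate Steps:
1/(p(27, 23) - 442) = 1/(-1*23 - 442) = 1/(-23 - 442) = 1/(-465) = -1/465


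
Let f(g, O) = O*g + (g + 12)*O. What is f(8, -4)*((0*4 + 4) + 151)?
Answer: -17360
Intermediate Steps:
f(g, O) = O*g + O*(12 + g) (f(g, O) = O*g + (12 + g)*O = O*g + O*(12 + g))
f(8, -4)*((0*4 + 4) + 151) = (2*(-4)*(6 + 8))*((0*4 + 4) + 151) = (2*(-4)*14)*((0 + 4) + 151) = -112*(4 + 151) = -112*155 = -17360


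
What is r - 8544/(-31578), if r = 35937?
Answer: 189137855/5263 ≈ 35937.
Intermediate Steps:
r - 8544/(-31578) = 35937 - 8544/(-31578) = 35937 - 8544*(-1/31578) = 35937 + 1424/5263 = 189137855/5263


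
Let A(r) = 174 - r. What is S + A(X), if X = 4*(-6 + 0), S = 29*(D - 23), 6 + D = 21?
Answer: -34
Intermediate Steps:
D = 15 (D = -6 + 21 = 15)
S = -232 (S = 29*(15 - 23) = 29*(-8) = -232)
X = -24 (X = 4*(-6) = -24)
S + A(X) = -232 + (174 - 1*(-24)) = -232 + (174 + 24) = -232 + 198 = -34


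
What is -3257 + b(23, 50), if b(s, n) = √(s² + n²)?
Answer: -3257 + √3029 ≈ -3202.0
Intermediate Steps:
b(s, n) = √(n² + s²)
-3257 + b(23, 50) = -3257 + √(50² + 23²) = -3257 + √(2500 + 529) = -3257 + √3029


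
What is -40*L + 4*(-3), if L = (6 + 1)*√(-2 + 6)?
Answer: -572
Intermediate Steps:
L = 14 (L = 7*√4 = 7*2 = 14)
-40*L + 4*(-3) = -40*14 + 4*(-3) = -560 - 12 = -572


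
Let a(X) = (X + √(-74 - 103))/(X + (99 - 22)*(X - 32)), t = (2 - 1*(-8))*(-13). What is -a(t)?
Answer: -65/6302 + I*√177/12604 ≈ -0.010314 + 0.0010555*I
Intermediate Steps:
t = -130 (t = (2 + 8)*(-13) = 10*(-13) = -130)
a(X) = (X + I*√177)/(-2464 + 78*X) (a(X) = (X + √(-177))/(X + 77*(-32 + X)) = (X + I*√177)/(X + (-2464 + 77*X)) = (X + I*√177)/(-2464 + 78*X))
-a(t) = -(-130 + I*√177)/(2*(-1232 + 39*(-130))) = -(-130 + I*√177)/(2*(-1232 - 5070)) = -(-130 + I*√177)/(2*(-6302)) = -(-1)*(-130 + I*√177)/(2*6302) = -(65/6302 - I*√177/12604) = -65/6302 + I*√177/12604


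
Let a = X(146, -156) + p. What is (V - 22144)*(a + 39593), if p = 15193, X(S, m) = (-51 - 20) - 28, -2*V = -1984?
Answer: -1156739424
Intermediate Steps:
V = 992 (V = -1/2*(-1984) = 992)
X(S, m) = -99 (X(S, m) = -71 - 28 = -99)
a = 15094 (a = -99 + 15193 = 15094)
(V - 22144)*(a + 39593) = (992 - 22144)*(15094 + 39593) = -21152*54687 = -1156739424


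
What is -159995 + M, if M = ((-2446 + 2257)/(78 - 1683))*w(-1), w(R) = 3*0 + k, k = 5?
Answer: -17119402/107 ≈ -1.5999e+5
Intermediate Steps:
w(R) = 5 (w(R) = 3*0 + 5 = 0 + 5 = 5)
M = 63/107 (M = ((-2446 + 2257)/(78 - 1683))*5 = -189/(-1605)*5 = -189*(-1/1605)*5 = (63/535)*5 = 63/107 ≈ 0.58879)
-159995 + M = -159995 + 63/107 = -17119402/107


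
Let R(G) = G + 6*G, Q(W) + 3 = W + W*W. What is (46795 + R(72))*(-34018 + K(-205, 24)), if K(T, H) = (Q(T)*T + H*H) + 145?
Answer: -407044882818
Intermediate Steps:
Q(W) = -3 + W + W² (Q(W) = -3 + (W + W*W) = -3 + (W + W²) = -3 + W + W²)
R(G) = 7*G
K(T, H) = 145 + H² + T*(-3 + T + T²) (K(T, H) = ((-3 + T + T²)*T + H*H) + 145 = (T*(-3 + T + T²) + H²) + 145 = (H² + T*(-3 + T + T²)) + 145 = 145 + H² + T*(-3 + T + T²))
(46795 + R(72))*(-34018 + K(-205, 24)) = (46795 + 7*72)*(-34018 + (145 + 24² - 205*(-3 - 205 + (-205)²))) = (46795 + 504)*(-34018 + (145 + 576 - 205*(-3 - 205 + 42025))) = 47299*(-34018 + (145 + 576 - 205*41817)) = 47299*(-34018 + (145 + 576 - 8572485)) = 47299*(-34018 - 8571764) = 47299*(-8605782) = -407044882818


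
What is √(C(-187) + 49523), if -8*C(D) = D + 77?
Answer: 257*√3/2 ≈ 222.57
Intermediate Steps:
C(D) = -77/8 - D/8 (C(D) = -(D + 77)/8 = -(77 + D)/8 = -77/8 - D/8)
√(C(-187) + 49523) = √((-77/8 - ⅛*(-187)) + 49523) = √((-77/8 + 187/8) + 49523) = √(55/4 + 49523) = √(198147/4) = 257*√3/2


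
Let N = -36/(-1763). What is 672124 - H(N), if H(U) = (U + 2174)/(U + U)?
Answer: 22280065/36 ≈ 6.1889e+5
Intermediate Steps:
N = 36/1763 (N = -36*(-1/1763) = 36/1763 ≈ 0.020420)
H(U) = (2174 + U)/(2*U) (H(U) = (2174 + U)/((2*U)) = (2174 + U)*(1/(2*U)) = (2174 + U)/(2*U))
672124 - H(N) = 672124 - (2174 + 36/1763)/(2*36/1763) = 672124 - 1763*3832798/(2*36*1763) = 672124 - 1*1916399/36 = 672124 - 1916399/36 = 22280065/36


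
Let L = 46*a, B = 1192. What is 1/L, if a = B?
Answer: 1/54832 ≈ 1.8238e-5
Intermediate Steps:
a = 1192
L = 54832 (L = 46*1192 = 54832)
1/L = 1/54832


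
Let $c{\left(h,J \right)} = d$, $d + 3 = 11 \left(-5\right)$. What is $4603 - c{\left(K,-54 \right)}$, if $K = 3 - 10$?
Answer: $4661$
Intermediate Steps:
$d = -58$ ($d = -3 + 11 \left(-5\right) = -3 - 55 = -58$)
$K = -7$
$c{\left(h,J \right)} = -58$
$4603 - c{\left(K,-54 \right)} = 4603 - -58 = 4603 + 58 = 4661$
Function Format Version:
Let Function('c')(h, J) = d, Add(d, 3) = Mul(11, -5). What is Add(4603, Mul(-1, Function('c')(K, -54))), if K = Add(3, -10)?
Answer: 4661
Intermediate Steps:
d = -58 (d = Add(-3, Mul(11, -5)) = Add(-3, -55) = -58)
K = -7
Function('c')(h, J) = -58
Add(4603, Mul(-1, Function('c')(K, -54))) = Add(4603, Mul(-1, -58)) = Add(4603, 58) = 4661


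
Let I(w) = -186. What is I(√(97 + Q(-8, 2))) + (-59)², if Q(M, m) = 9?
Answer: 3295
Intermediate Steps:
I(√(97 + Q(-8, 2))) + (-59)² = -186 + (-59)² = -186 + 3481 = 3295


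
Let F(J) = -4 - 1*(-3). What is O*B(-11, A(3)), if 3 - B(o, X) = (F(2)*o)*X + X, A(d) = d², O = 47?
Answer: -4935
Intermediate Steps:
F(J) = -1 (F(J) = -4 + 3 = -1)
B(o, X) = 3 - X + X*o (B(o, X) = 3 - ((-o)*X + X) = 3 - (-X*o + X) = 3 - (X - X*o) = 3 + (-X + X*o) = 3 - X + X*o)
O*B(-11, A(3)) = 47*(3 - 1*3² + 3²*(-11)) = 47*(3 - 1*9 + 9*(-11)) = 47*(3 - 9 - 99) = 47*(-105) = -4935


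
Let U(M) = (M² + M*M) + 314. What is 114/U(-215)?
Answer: 57/46382 ≈ 0.0012289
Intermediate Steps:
U(M) = 314 + 2*M² (U(M) = (M² + M²) + 314 = 2*M² + 314 = 314 + 2*M²)
114/U(-215) = 114/(314 + 2*(-215)²) = 114/(314 + 2*46225) = 114/(314 + 92450) = 114/92764 = 114*(1/92764) = 57/46382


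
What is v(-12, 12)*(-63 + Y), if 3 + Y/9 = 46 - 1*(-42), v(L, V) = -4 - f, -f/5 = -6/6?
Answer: -6318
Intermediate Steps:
f = 5 (f = -(-30)/6 = -5*(-1) = 5)
v(L, V) = -9 (v(L, V) = -4 - 1*5 = -4 - 5 = -9)
Y = 765 (Y = -27 + 9*(46 - 1*(-42)) = -27 + 9*(46 + 42) = -27 + 9*88 = -27 + 792 = 765)
v(-12, 12)*(-63 + Y) = -9*(-63 + 765) = -9*702 = -6318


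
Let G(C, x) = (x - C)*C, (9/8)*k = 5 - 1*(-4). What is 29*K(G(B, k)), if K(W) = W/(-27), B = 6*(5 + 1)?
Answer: 3248/3 ≈ 1082.7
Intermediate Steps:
k = 8 (k = 8*(5 - 1*(-4))/9 = 8*(5 + 4)/9 = (8/9)*9 = 8)
B = 36 (B = 6*6 = 36)
G(C, x) = C*(x - C)
K(W) = -W/27 (K(W) = W*(-1/27) = -W/27)
29*K(G(B, k)) = 29*(-4*(8 - 1*36)/3) = 29*(-4*(8 - 36)/3) = 29*(-4*(-28)/3) = 29*(-1/27*(-1008)) = 29*(112/3) = 3248/3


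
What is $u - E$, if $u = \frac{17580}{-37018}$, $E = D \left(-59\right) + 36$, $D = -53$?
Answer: $- \frac{58552757}{18509} \approx -3163.5$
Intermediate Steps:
$E = 3163$ ($E = \left(-53\right) \left(-59\right) + 36 = 3127 + 36 = 3163$)
$u = - \frac{8790}{18509}$ ($u = 17580 \left(- \frac{1}{37018}\right) = - \frac{8790}{18509} \approx -0.4749$)
$u - E = - \frac{8790}{18509} - 3163 = - \frac{58552757}{18509}$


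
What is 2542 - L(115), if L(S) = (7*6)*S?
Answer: -2288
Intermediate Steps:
L(S) = 42*S
2542 - L(115) = 2542 - 42*115 = 2542 - 1*4830 = 2542 - 4830 = -2288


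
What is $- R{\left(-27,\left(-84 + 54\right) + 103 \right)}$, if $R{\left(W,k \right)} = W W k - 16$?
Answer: $-53201$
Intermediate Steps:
$R{\left(W,k \right)} = -16 + k W^{2}$ ($R{\left(W,k \right)} = W^{2} k - 16 = k W^{2} - 16 = -16 + k W^{2}$)
$- R{\left(-27,\left(-84 + 54\right) + 103 \right)} = - (-16 + \left(\left(-84 + 54\right) + 103\right) \left(-27\right)^{2}) = - (-16 + \left(-30 + 103\right) 729) = - (-16 + 73 \cdot 729) = - (-16 + 53217) = \left(-1\right) 53201 = -53201$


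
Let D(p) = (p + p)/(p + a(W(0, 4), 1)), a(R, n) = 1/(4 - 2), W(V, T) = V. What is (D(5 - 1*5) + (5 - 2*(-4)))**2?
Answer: 169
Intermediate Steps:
a(R, n) = 1/2
D(p) = 2*p/(1/2 + p) (D(p) = (p + p)/(p + 1/2) = (2*p)/(1/2 + p) = 2*p/(1/2 + p))
(D(5 - 1*5) + (5 - 2*(-4)))**2 = (4*(5 - 1*5)/(1 + 2*(5 - 1*5)) + (5 - 2*(-4)))**2 = (4*(5 - 5)/(1 + 2*(5 - 5)) + (5 + 8))**2 = (4*0/(1 + 2*0) + 13)**2 = (4*0/(1 + 0) + 13)**2 = (4*0/1 + 13)**2 = (4*0*1 + 13)**2 = (0 + 13)**2 = 13**2 = 169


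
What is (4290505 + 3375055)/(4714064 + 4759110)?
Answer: 3832780/4736587 ≈ 0.80919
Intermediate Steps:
(4290505 + 3375055)/(4714064 + 4759110) = 7665560/9473174 = 7665560*(1/9473174) = 3832780/4736587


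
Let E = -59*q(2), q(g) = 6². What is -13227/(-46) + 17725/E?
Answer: 13639399/48852 ≈ 279.20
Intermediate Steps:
q(g) = 36
E = -2124 (E = -59*36 = -2124)
-13227/(-46) + 17725/E = -13227/(-46) + 17725/(-2124) = -13227*(-1/46) + 17725*(-1/2124) = 13227/46 - 17725/2124 = 13639399/48852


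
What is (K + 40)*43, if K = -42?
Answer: -86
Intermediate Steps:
(K + 40)*43 = (-42 + 40)*43 = -2*43 = -86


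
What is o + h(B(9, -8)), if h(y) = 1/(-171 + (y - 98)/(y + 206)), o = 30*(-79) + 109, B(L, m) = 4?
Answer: -40702627/18002 ≈ -2261.0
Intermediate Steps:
o = -2261 (o = -2370 + 109 = -2261)
h(y) = 1/(-171 + (-98 + y)/(206 + y))
o + h(B(9, -8)) = -2261 + (-206 - 1*4)/(2*(17662 + 85*4)) = -2261 + (-206 - 4)/(2*(17662 + 340)) = -2261 + (1/2)*(-210)/18002 = -2261 + (1/2)*(1/18002)*(-210) = -2261 - 105/18002 = -40702627/18002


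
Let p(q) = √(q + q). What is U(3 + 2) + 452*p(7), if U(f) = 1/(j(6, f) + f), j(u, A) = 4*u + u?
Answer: 1/35 + 452*√14 ≈ 1691.3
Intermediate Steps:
p(q) = √2*√q (p(q) = √(2*q) = √2*√q)
j(u, A) = 5*u
U(f) = 1/(30 + f) (U(f) = 1/(5*6 + f) = 1/(30 + f))
U(3 + 2) + 452*p(7) = 1/(30 + (3 + 2)) + 452*(√2*√7) = 1/(30 + 5) + 452*√14 = 1/35 + 452*√14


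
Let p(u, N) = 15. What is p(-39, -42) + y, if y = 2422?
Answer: 2437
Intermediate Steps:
p(-39, -42) + y = 15 + 2422 = 2437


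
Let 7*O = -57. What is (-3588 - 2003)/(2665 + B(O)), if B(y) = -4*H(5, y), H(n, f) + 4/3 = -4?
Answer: -16773/8059 ≈ -2.0813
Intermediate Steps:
O = -57/7 (O = (⅐)*(-57) = -57/7 ≈ -8.1429)
H(n, f) = -16/3 (H(n, f) = -4/3 - 4 = -16/3)
B(y) = 64/3 (B(y) = -4*(-16/3) = 64/3)
(-3588 - 2003)/(2665 + B(O)) = (-3588 - 2003)/(2665 + 64/3) = -5591/8059/3 = -5591*3/8059 = -16773/8059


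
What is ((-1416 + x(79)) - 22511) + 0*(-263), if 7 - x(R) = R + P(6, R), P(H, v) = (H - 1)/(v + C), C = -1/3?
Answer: -5663779/236 ≈ -23999.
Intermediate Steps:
C = -1/3 (C = -1*1/3 = -1/3 ≈ -0.33333)
P(H, v) = (-1 + H)/(-1/3 + v) (P(H, v) = (H - 1)/(v - 1/3) = (-1 + H)/(-1/3 + v))
x(R) = 7 - R - 15/(-1 + 3*R) (x(R) = 7 - (R + 3*(-1 + 6)/(-1 + 3*R)) = 7 - (R + 3*5/(-1 + 3*R)) = 7 - (R + 15/(-1 + 3*R)) = 7 + (-R - 15/(-1 + 3*R)) = 7 - R - 15/(-1 + 3*R))
((-1416 + x(79)) - 22511) + 0*(-263) = ((-1416 + (-15 + (-1 + 3*79)*(7 - 1*79))/(-1 + 3*79)) - 22511) + 0*(-263) = ((-1416 + (-15 + (-1 + 237)*(7 - 79))/(-1 + 237)) - 22511) + 0 = ((-1416 + (-15 + 236*(-72))/236) - 22511) + 0 = ((-1416 + (-15 - 16992)/236) - 22511) + 0 = ((-1416 + (1/236)*(-17007)) - 22511) + 0 = ((-1416 - 17007/236) - 22511) + 0 = (-351183/236 - 22511) + 0 = -5663779/236 + 0 = -5663779/236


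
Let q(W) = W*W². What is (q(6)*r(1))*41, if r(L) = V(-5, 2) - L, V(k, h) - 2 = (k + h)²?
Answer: 88560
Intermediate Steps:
V(k, h) = 2 + (h + k)² (V(k, h) = 2 + (k + h)² = 2 + (h + k)²)
r(L) = 11 - L (r(L) = (2 + (2 - 5)²) - L = (2 + (-3)²) - L = (2 + 9) - L = 11 - L)
q(W) = W³
(q(6)*r(1))*41 = (6³*(11 - 1*1))*41 = (216*(11 - 1))*41 = (216*10)*41 = 2160*41 = 88560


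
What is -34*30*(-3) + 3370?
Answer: 6430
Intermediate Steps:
-34*30*(-3) + 3370 = -1020*(-3) + 3370 = 3060 + 3370 = 6430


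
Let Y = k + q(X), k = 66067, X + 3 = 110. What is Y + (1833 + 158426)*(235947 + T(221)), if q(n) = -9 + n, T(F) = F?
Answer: 37848113677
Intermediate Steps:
X = 107 (X = -3 + 110 = 107)
Y = 66165 (Y = 66067 + (-9 + 107) = 66067 + 98 = 66165)
Y + (1833 + 158426)*(235947 + T(221)) = 66165 + (1833 + 158426)*(235947 + 221) = 66165 + 160259*236168 = 66165 + 37848047512 = 37848113677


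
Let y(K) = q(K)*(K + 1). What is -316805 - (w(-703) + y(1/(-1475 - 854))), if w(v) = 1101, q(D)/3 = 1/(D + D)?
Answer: -314414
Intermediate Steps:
q(D) = 3/(2*D) (q(D) = 3/(D + D) = 3/((2*D)) = 3*(1/(2*D)) = 3/(2*D))
y(K) = 3*(1 + K)/(2*K) (y(K) = (3/(2*K))*(K + 1) = (3/(2*K))*(1 + K) = 3*(1 + K)/(2*K))
-316805 - (w(-703) + y(1/(-1475 - 854))) = -316805 - (1101 + 3*(1 + 1/(-1475 - 854))/(2*(1/(-1475 - 854)))) = -316805 - (1101 + 3*(1 + 1/(-2329))/(2*(1/(-2329)))) = -316805 - (1101 + 3*(1 - 1/2329)/(2*(-1/2329))) = -316805 - (1101 + (3/2)*(-2329)*(2328/2329)) = -316805 - (1101 - 3492) = -316805 - 1*(-2391) = -316805 + 2391 = -314414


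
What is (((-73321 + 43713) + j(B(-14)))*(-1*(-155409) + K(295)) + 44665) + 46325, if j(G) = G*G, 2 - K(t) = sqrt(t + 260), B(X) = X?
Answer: -4570857342 + 29412*sqrt(555) ≈ -4.5702e+9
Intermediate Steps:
K(t) = 2 - sqrt(260 + t) (K(t) = 2 - sqrt(t + 260) = 2 - sqrt(260 + t))
j(G) = G**2
(((-73321 + 43713) + j(B(-14)))*(-1*(-155409) + K(295)) + 44665) + 46325 = (((-73321 + 43713) + (-14)**2)*(-1*(-155409) + (2 - sqrt(260 + 295))) + 44665) + 46325 = ((-29608 + 196)*(155409 + (2 - sqrt(555))) + 44665) + 46325 = (-29412*(155411 - sqrt(555)) + 44665) + 46325 = ((-4570948332 + 29412*sqrt(555)) + 44665) + 46325 = (-4570903667 + 29412*sqrt(555)) + 46325 = -4570857342 + 29412*sqrt(555)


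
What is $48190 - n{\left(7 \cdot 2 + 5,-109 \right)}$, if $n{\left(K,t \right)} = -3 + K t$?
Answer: $50264$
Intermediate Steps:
$48190 - n{\left(7 \cdot 2 + 5,-109 \right)} = 48190 - \left(-3 + \left(7 \cdot 2 + 5\right) \left(-109\right)\right) = 48190 - \left(-3 + \left(14 + 5\right) \left(-109\right)\right) = 48190 - \left(-3 + 19 \left(-109\right)\right) = 48190 - \left(-3 - 2071\right) = 48190 - -2074 = 48190 + 2074 = 50264$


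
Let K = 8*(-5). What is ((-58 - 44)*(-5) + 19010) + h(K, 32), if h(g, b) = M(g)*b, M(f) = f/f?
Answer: 19552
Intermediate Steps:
M(f) = 1
K = -40
h(g, b) = b (h(g, b) = 1*b = b)
((-58 - 44)*(-5) + 19010) + h(K, 32) = ((-58 - 44)*(-5) + 19010) + 32 = (-102*(-5) + 19010) + 32 = (510 + 19010) + 32 = 19520 + 32 = 19552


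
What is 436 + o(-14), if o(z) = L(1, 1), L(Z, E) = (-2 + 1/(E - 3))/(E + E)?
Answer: 1739/4 ≈ 434.75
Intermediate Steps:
L(Z, E) = (-2 + 1/(-3 + E))/(2*E) (L(Z, E) = (-2 + 1/(-3 + E))/((2*E)) = (-2 + 1/(-3 + E))*(1/(2*E)) = (-2 + 1/(-3 + E))/(2*E))
o(z) = -5/4 (o(z) = (7/2 - 1*1)/(1*(-3 + 1)) = 1*(7/2 - 1)/(-2) = 1*(-1/2)*(5/2) = -5/4)
436 + o(-14) = 436 - 5/4 = 1739/4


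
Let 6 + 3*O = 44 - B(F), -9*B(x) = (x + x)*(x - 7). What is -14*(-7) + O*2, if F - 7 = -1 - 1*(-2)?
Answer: 3362/27 ≈ 124.52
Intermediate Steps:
F = 8 (F = 7 + (-1 - 1*(-2)) = 7 + (-1 + 2) = 7 + 1 = 8)
B(x) = -2*x*(-7 + x)/9 (B(x) = -(x + x)*(x - 7)/9 = -2*x*(-7 + x)/9)
O = 358/27 (O = -2 + (44 - 2*8*(7 - 1*8)/9)/3 = -2 + (44 - 2*8*(7 - 8)/9)/3 = -2 + (44 - 2*8*(-1)/9)/3 = -2 + (44 - 1*(-16/9))/3 = -2 + (44 + 16/9)/3 = -2 + (1/3)*(412/9) = -2 + 412/27 = 358/27 ≈ 13.259)
-14*(-7) + O*2 = -14*(-7) + (358/27)*2 = 98 + 716/27 = 3362/27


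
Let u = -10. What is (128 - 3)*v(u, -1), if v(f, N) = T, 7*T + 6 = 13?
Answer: 125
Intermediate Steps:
T = 1 (T = -6/7 + (⅐)*13 = -6/7 + 13/7 = 1)
v(f, N) = 1
(128 - 3)*v(u, -1) = (128 - 3)*1 = 125*1 = 125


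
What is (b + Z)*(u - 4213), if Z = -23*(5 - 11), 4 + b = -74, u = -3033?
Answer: -434760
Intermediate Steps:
b = -78 (b = -4 - 74 = -78)
Z = 138 (Z = -23*(-6) = 138)
(b + Z)*(u - 4213) = (-78 + 138)*(-3033 - 4213) = 60*(-7246) = -434760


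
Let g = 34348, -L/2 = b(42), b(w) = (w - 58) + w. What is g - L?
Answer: 34400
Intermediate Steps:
b(w) = -58 + 2*w (b(w) = (-58 + w) + w = -58 + 2*w)
L = -52 (L = -2*(-58 + 2*42) = -2*(-58 + 84) = -2*26 = -52)
g - L = 34348 - 1*(-52) = 34348 + 52 = 34400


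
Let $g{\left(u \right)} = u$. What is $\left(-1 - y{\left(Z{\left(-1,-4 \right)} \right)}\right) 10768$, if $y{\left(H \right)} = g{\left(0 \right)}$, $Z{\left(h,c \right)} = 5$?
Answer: $-10768$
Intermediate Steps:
$y{\left(H \right)} = 0$
$\left(-1 - y{\left(Z{\left(-1,-4 \right)} \right)}\right) 10768 = \left(-1 - 0\right) 10768 = \left(-1 + 0\right) 10768 = \left(-1\right) 10768 = -10768$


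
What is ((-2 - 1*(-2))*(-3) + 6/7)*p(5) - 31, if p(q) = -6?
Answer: -253/7 ≈ -36.143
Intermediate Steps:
((-2 - 1*(-2))*(-3) + 6/7)*p(5) - 31 = ((-2 - 1*(-2))*(-3) + 6/7)*(-6) - 31 = ((-2 + 2)*(-3) + 6*(⅐))*(-6) - 31 = (0*(-3) + 6/7)*(-6) - 31 = (0 + 6/7)*(-6) - 31 = (6/7)*(-6) - 31 = -36/7 - 31 = -253/7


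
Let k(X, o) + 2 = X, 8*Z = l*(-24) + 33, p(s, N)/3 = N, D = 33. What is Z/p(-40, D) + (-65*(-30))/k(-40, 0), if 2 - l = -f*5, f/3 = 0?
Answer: -85835/1848 ≈ -46.448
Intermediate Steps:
f = 0 (f = 3*0 = 0)
p(s, N) = 3*N
l = 2 (l = 2 - (-1*0)*5 = 2 - 0*5 = 2 - 1*0 = 2 + 0 = 2)
Z = -15/8 (Z = (2*(-24) + 33)/8 = (-48 + 33)/8 = (1/8)*(-15) = -15/8 ≈ -1.8750)
k(X, o) = -2 + X
Z/p(-40, D) + (-65*(-30))/k(-40, 0) = -15/(8*(3*33)) + (-65*(-30))/(-2 - 40) = -15/8/99 + 1950/(-42) = -15/8*1/99 + 1950*(-1/42) = -5/264 - 325/7 = -85835/1848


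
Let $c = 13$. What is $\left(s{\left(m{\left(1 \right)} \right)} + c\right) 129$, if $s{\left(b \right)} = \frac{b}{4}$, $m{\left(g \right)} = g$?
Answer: $\frac{6837}{4} \approx 1709.3$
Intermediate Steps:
$s{\left(b \right)} = \frac{b}{4}$ ($s{\left(b \right)} = b \frac{1}{4} = \frac{b}{4}$)
$\left(s{\left(m{\left(1 \right)} \right)} + c\right) 129 = \left(\frac{1}{4} \cdot 1 + 13\right) 129 = \left(\frac{1}{4} + 13\right) 129 = \frac{53}{4} \cdot 129 = \frac{6837}{4}$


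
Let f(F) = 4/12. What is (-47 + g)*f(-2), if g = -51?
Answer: -98/3 ≈ -32.667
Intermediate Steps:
f(F) = ⅓ (f(F) = 4*(1/12) = ⅓)
(-47 + g)*f(-2) = (-47 - 51)*(⅓) = -98*⅓ = -98/3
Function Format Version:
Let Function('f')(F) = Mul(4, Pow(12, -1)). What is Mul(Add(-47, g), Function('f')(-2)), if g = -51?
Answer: Rational(-98, 3) ≈ -32.667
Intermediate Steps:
Function('f')(F) = Rational(1, 3) (Function('f')(F) = Mul(4, Rational(1, 12)) = Rational(1, 3))
Mul(Add(-47, g), Function('f')(-2)) = Mul(Add(-47, -51), Rational(1, 3)) = Mul(-98, Rational(1, 3)) = Rational(-98, 3)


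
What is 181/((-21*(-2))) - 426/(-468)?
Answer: 475/91 ≈ 5.2198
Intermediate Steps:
181/((-21*(-2))) - 426/(-468) = 181/42 - 426*(-1/468) = 181*(1/42) + 71/78 = 181/42 + 71/78 = 475/91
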